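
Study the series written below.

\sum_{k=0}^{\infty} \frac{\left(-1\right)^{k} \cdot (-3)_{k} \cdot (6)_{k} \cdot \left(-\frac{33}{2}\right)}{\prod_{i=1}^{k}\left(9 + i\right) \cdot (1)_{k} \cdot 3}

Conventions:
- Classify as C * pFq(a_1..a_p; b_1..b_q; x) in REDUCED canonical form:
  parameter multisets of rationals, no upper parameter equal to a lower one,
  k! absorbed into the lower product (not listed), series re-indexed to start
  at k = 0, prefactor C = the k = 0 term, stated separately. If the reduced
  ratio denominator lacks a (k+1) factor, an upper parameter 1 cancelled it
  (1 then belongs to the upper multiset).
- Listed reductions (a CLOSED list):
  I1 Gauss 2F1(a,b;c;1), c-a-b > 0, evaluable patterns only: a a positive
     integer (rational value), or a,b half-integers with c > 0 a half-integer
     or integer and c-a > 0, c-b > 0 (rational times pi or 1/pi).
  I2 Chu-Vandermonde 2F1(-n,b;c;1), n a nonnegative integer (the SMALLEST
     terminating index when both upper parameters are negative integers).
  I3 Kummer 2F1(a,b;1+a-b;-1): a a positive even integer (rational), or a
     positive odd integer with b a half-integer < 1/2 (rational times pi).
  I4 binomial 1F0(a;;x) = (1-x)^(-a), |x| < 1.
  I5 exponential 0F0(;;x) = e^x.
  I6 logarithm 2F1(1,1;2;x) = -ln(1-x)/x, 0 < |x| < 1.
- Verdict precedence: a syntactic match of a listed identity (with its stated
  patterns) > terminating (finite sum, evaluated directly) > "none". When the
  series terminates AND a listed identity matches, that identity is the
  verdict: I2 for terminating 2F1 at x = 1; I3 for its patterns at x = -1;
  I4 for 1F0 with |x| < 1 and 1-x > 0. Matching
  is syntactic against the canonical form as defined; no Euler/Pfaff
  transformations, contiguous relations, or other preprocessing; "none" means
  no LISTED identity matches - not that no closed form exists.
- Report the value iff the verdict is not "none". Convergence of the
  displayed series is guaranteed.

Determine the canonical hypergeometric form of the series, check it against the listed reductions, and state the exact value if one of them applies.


The series (x = -1) is 2F1: upper {-3, 6}, lower {10}, prefactor -\frac{11}{2}. Verdict: this is Kummer's theorem (I3) (x = -1; c = 10 equals 1+a-b for upper {-3, 6}: listed pattern). Exact value: -\frac{231}{10}.

Key step: t_0 = -\frac{11}{2} here, and (1)_k (prefactor -11/2) is k! itself.
Step ratio: r(k) = -1 * (k-3) (k+6) / [(k+10) (k+1)] ; factor over Q: parameters, x = -1, and C = -\frac{11}{2}.


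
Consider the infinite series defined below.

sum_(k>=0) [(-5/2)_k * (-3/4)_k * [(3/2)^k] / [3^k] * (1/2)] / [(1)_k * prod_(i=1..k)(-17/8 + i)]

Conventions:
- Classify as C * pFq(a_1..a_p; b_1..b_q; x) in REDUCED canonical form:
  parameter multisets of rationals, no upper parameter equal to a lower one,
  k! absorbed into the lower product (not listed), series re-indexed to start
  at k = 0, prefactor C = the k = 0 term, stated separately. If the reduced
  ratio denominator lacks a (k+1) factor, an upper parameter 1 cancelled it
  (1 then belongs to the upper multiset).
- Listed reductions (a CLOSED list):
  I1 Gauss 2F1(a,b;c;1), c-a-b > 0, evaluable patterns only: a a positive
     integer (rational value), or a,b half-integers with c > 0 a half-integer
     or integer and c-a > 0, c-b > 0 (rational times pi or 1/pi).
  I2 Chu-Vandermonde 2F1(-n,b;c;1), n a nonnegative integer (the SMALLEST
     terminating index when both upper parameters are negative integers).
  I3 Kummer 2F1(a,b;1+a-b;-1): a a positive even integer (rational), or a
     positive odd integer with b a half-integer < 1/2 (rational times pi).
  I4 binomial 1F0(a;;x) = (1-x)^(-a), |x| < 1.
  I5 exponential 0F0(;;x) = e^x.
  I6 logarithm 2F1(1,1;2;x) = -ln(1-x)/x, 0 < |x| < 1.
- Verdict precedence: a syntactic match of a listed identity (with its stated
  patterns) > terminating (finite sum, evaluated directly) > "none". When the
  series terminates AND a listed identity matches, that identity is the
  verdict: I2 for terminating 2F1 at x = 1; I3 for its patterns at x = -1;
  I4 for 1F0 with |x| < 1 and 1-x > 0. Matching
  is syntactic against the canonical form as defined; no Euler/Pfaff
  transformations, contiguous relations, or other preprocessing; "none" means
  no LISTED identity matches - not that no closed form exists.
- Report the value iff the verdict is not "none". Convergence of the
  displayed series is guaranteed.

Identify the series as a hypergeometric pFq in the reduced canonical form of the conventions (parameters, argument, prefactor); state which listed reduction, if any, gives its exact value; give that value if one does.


The series (x = 1/2) is 2F1: upper {-5/2, -3/4}, lower {-9/8}, prefactor 1/2. Verdict: none - this 2F1 at x = 1/2 matches no listed pattern, and upper {-5/2, -3/4} holds no stopper.

First insight: x = (1/2) and the two k-th powers (C = 1/2) combine into one argument.
Consecutive-term ratio: r(k) = (1/2) * (k-5/2) (k-3/4) / [(k-9/8) (k+1)] - rational in k. x = (1/2); t_0 = 1/2; negate the roots.


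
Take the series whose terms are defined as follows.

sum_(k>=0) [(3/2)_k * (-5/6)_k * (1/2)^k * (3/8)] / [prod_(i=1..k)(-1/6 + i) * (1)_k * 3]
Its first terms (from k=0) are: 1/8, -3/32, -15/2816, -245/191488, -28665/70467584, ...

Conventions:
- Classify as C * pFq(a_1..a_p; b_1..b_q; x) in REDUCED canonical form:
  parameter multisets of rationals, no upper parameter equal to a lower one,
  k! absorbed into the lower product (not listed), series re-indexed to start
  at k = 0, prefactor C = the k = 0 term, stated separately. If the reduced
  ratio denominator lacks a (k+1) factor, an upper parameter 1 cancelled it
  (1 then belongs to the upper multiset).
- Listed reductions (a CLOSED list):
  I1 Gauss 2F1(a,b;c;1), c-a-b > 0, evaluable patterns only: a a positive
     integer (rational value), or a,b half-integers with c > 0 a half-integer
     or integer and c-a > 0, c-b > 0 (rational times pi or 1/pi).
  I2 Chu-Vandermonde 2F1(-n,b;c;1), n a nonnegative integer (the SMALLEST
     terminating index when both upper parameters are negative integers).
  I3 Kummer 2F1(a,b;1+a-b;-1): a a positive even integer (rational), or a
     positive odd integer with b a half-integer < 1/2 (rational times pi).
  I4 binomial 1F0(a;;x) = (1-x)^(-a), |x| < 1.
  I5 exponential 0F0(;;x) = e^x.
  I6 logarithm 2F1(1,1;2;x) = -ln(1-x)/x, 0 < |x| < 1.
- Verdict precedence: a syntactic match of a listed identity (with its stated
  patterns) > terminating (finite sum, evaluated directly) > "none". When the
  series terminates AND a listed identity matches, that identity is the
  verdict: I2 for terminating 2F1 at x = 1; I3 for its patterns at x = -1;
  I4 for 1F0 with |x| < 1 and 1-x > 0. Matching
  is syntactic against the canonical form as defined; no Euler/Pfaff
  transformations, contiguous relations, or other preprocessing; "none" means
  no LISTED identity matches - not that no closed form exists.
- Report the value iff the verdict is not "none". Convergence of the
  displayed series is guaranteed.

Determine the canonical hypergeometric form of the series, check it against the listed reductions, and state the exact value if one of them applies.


With C = 1/8: the canonical form is 2F1(-5/6, 3/2; 5/6; 1/2). Verdict: none (x = 1/2): each listed identity misses the multisets {-5/6, 3/2} ; {5/6}.

Structural cue: x = (1/2) and the lower running product (C = 1/8) is a rising factorial.
Consecutive-term ratio: r(k) = (1/2) * (k-5/6) (k+3/2) / [(k+5/6) (k+1)] - rational; roots negated = parameters, x = (1/2), C = 1/8.


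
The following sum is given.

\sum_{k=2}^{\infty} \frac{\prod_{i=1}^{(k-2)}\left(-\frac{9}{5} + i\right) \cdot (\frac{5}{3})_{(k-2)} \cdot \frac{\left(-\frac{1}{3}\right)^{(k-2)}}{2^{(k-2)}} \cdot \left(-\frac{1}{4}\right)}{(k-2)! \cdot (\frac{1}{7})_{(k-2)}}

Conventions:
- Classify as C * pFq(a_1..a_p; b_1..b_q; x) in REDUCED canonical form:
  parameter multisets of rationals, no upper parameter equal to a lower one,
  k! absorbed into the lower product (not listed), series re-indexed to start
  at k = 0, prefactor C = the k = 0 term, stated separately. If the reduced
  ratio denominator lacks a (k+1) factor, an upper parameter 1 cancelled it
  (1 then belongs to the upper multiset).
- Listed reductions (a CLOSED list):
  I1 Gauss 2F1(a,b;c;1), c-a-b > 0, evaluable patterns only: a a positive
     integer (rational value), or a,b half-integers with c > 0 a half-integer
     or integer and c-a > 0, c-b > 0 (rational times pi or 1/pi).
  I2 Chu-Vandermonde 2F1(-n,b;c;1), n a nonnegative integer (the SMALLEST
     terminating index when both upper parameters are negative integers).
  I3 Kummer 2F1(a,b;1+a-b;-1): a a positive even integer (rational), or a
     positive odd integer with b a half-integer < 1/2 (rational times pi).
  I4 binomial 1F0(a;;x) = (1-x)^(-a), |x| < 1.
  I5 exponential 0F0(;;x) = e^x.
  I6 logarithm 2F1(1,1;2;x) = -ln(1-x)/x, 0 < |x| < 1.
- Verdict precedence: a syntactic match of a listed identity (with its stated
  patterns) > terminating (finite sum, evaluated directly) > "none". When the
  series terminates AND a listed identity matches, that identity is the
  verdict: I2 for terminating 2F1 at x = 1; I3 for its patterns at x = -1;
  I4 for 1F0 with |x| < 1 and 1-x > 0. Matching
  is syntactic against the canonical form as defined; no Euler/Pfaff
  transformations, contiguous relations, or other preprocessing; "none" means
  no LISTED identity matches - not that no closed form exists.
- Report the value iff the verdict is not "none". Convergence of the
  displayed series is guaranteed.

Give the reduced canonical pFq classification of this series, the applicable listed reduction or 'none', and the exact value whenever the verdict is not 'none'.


Key observation: t_0 = -\frac{1}{4} here, and the running product (C = -1/4) telescopes to a rising factorial.
Ratio: r(k) = -\frac{1}{6} * (k-\frac{4}{5}) (k+\frac{5}{3}) / [(k+\frac{1}{7}) (k+1)] ; factor over Q: parameters, x = -\frac{1}{6}, and C = -\frac{1}{4}.

Classification (C = -\frac{1}{4}): 2F1 with upper {-\frac{4}{5}, \frac{5}{3}}, lower {\frac{1}{7}}, argument x = -\frac{1}{6}. Verdict: none here - no I1-I6 shape fits x = -\frac{1}{6} with lower {\frac{1}{7}}.


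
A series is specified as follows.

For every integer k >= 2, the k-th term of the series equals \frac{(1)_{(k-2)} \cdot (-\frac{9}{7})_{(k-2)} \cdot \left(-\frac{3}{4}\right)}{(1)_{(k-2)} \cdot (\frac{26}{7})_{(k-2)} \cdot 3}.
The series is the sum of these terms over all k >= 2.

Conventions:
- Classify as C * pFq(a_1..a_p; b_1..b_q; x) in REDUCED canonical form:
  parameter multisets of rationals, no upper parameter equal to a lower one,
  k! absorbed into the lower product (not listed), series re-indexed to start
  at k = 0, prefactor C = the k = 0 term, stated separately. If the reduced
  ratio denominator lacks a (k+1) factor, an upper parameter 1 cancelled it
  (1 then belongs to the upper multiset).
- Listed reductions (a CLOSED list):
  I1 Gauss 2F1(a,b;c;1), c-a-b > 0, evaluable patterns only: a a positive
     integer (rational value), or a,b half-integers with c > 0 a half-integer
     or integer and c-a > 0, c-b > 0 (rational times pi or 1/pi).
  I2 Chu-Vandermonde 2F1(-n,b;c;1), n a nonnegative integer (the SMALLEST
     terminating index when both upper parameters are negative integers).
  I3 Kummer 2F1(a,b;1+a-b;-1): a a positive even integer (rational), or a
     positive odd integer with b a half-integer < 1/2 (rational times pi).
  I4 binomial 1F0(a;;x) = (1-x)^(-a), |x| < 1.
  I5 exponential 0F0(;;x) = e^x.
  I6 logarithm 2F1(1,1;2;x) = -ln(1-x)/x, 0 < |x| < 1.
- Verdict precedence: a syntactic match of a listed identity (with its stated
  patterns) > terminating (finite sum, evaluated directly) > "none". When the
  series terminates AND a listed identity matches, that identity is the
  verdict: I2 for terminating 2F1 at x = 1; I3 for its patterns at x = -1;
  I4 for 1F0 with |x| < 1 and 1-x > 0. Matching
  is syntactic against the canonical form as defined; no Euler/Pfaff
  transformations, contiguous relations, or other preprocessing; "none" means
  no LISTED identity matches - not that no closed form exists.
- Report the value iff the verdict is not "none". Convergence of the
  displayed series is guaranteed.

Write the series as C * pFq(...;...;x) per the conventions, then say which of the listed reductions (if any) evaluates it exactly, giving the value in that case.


Canonical form: C = -\frac{1}{4} times 2F1 with upper {-\frac{9}{7}, 1}, lower {\frac{26}{7}}, x = 1. Verdict: the Gauss summation I1 applies (x = 1: the Gamma ratio telescopes since c-a-b = 4 > 0 and a = 1 in Z>0). Value: -\frac{19}{112}.

Key step: t_0 = -\frac{1}{4} here, and (1)_k (C = -1/4, x = 1) is k! itself.
Consecutive-term ratio: r(k) = 1 * (k-\frac{9}{7}) (k+1) / [(k+\frac{26}{7}) (k+1)] - rational in k. x = 1; t_0 = -\frac{1}{4}; negate the roots.


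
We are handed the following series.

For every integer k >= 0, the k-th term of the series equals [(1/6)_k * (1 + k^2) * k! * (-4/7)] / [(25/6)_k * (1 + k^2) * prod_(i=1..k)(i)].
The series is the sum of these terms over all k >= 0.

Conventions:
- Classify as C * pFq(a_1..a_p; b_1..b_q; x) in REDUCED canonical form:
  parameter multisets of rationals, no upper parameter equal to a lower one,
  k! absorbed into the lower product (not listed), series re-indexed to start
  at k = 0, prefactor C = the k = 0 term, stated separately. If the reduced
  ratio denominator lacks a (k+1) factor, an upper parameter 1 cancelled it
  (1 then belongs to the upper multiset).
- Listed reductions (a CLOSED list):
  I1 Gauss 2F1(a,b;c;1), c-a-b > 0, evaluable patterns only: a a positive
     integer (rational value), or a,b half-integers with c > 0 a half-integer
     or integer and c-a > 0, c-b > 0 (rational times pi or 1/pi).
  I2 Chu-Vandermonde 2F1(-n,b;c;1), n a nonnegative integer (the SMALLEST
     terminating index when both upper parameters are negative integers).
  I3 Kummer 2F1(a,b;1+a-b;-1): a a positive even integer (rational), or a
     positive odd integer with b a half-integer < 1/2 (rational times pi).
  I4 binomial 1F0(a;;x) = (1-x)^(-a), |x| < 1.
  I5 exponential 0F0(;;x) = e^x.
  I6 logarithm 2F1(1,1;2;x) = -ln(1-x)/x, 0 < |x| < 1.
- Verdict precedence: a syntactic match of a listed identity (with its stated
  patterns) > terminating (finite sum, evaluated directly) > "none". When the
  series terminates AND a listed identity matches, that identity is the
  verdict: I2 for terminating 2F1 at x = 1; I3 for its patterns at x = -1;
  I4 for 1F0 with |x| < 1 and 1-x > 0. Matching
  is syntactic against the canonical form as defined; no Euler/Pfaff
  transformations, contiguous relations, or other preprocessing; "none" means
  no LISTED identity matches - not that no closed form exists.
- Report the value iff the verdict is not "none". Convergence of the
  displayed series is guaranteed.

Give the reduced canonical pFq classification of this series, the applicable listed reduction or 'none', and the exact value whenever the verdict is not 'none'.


This is -4/7 * 2F1(1/6, 1; 25/6; 1) in reduced canonical form. Verdict: Gauss (I1, integer-parameter pattern) fires (x = 1: the Gamma ratio telescopes since c-a-b = 3 > 0 and a = 1 in Z>0). Value: -38/63.

Structural cue: x = 1 and k^2 + 1 divides numerator and denominator alike; C = -4/7, x = 1 after cancelling.
Step ratio: r(k) = 1 * (k+1/6) (k+1) / [(k+25/6) (k+1)] - rational in k. x = 1; t_0 = -4/7; negate the roots.


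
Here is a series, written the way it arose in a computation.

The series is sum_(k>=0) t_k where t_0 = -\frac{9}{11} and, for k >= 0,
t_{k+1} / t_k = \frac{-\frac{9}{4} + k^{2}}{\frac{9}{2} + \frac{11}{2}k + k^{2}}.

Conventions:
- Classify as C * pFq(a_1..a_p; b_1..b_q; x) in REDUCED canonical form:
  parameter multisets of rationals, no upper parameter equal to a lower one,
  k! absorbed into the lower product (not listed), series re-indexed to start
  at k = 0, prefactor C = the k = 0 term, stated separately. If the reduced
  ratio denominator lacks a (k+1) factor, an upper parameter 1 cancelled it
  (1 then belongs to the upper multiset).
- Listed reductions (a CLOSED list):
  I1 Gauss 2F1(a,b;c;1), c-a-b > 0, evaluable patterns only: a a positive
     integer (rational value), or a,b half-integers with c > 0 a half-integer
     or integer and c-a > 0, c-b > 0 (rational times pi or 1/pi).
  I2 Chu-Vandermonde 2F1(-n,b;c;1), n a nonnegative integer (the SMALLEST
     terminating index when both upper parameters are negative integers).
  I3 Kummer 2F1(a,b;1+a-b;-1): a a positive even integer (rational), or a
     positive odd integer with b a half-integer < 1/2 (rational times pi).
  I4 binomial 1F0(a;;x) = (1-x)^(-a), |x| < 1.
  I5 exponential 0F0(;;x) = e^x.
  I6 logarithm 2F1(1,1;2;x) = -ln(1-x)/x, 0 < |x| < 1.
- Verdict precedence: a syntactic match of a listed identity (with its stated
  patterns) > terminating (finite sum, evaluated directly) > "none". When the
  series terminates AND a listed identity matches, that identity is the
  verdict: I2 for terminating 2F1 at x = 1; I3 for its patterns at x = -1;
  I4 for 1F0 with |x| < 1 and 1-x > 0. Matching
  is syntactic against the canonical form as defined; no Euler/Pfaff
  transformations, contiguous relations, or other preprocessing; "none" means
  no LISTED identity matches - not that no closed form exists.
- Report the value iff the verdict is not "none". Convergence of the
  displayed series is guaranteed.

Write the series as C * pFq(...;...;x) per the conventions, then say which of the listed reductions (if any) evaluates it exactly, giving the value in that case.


Structural cue: t_0 being -\frac{9}{11}, roots of the ratio polynomials (C = -9/11) are the negated parameters.
Consecutive-term ratio: r(k) = 1 * (k-\frac{3}{2}) (k+\frac{3}{2}) / [(k+\frac{9}{2}) (k+1)] - rational in k. x = 1; t_0 = -\frac{9}{11}; negate the roots.

Prefactor -\frac{9}{11}, argument 1: 2F1 with upper {-\frac{3}{2}, \frac{3}{2}} over lower {\frac{9}{2}}. Verdict (x = 1): the half-integer Gauss pattern (I1) applies (x = 1; upper {-\frac{3}{2}, \frac{3}{2}} half-integers, c = \frac{9}{2} in the evaluable pattern). Value: \left(-\frac{6615}{45056}\right) \cdot \pi.


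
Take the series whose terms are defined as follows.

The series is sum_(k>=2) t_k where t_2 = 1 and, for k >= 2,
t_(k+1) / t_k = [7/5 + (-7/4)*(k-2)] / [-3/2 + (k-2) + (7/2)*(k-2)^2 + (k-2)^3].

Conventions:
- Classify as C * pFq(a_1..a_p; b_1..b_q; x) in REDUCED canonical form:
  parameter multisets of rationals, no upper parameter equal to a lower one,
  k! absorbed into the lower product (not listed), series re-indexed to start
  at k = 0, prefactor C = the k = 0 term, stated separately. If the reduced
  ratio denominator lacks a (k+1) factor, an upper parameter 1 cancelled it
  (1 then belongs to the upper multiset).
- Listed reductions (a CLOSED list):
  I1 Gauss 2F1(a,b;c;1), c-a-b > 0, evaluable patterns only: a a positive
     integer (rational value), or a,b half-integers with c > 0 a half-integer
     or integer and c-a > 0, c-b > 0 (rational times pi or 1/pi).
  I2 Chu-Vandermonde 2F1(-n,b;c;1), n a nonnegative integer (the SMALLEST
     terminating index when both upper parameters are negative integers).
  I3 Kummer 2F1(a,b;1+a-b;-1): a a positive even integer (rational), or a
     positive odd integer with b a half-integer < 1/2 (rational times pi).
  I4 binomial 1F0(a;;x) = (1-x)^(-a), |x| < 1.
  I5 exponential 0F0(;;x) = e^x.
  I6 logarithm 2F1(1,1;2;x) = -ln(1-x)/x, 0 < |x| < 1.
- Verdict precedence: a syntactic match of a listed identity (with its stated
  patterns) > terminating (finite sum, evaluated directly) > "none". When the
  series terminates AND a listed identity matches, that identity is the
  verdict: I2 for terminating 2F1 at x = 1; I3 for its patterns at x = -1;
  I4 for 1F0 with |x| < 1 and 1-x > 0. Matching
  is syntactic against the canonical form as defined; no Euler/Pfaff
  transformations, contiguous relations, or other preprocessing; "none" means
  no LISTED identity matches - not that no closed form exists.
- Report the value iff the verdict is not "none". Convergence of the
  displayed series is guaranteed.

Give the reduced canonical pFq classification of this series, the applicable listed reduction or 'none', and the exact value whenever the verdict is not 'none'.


Classification (C = 1): 1F2 with upper {-4/5}, lower {-1/2, 3}, argument x = -7/4. Verdict: none here - no I1-I6 shape fits x = -7/4 with lower {-1/2, 3}.

First insight: t_0 being 1, factor the ratio over Q (prefactor 1): negated roots = parameters.
Ratio: r(k) = (-7/4) * (k-4/5) / [(k-1/2) (k+3) (k+1)] - poly over poly, x = (-7/4) from leading terms; C = 1 at k = 0.


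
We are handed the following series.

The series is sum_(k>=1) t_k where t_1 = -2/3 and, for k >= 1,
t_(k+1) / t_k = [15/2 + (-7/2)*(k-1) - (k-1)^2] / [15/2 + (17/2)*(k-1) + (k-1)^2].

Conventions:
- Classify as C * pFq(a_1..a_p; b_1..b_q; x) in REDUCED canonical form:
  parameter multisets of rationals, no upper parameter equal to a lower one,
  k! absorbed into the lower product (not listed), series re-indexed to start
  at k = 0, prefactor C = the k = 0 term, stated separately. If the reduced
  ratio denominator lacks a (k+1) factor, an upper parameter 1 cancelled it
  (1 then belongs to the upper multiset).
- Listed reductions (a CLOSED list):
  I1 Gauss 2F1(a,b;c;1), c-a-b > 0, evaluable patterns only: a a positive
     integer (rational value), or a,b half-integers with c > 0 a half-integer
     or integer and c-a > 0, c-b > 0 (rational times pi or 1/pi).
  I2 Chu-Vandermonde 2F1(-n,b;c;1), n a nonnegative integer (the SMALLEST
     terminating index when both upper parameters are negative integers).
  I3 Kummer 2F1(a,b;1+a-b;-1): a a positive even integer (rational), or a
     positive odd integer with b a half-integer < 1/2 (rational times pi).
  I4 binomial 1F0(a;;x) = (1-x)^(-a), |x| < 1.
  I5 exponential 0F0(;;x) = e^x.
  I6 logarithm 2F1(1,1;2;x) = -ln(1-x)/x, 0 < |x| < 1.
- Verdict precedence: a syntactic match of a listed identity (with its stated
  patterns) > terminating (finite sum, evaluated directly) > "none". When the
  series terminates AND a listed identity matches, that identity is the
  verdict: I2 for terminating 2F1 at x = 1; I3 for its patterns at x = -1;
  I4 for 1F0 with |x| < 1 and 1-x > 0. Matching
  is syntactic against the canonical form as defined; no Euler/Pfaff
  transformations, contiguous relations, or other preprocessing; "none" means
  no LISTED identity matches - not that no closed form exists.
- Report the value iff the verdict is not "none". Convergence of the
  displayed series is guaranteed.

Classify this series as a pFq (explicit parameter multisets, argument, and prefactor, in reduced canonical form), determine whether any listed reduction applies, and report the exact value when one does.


Classification (C = -2/3): 2F1 with upper {-3/2, 5}, lower {15/2}, argument x = -1. Verdict: this is Kummer's theorem (I3) (x = -1; c = 15/2 equals 1+a-b for upper {-3/2, 5}: listed pattern). Hence: (-15015/32768) * pi.

Key observation: with t_0 = -2/3, roots of the ratio polynomials (prefactor -2/3) are the negated parameters.
Ratio: r(k) = (-1) * (k-3/2) (k+5) / [(k+15/2) (k+1)] ; factor over Q: parameters, x = (-1), and C = -2/3.


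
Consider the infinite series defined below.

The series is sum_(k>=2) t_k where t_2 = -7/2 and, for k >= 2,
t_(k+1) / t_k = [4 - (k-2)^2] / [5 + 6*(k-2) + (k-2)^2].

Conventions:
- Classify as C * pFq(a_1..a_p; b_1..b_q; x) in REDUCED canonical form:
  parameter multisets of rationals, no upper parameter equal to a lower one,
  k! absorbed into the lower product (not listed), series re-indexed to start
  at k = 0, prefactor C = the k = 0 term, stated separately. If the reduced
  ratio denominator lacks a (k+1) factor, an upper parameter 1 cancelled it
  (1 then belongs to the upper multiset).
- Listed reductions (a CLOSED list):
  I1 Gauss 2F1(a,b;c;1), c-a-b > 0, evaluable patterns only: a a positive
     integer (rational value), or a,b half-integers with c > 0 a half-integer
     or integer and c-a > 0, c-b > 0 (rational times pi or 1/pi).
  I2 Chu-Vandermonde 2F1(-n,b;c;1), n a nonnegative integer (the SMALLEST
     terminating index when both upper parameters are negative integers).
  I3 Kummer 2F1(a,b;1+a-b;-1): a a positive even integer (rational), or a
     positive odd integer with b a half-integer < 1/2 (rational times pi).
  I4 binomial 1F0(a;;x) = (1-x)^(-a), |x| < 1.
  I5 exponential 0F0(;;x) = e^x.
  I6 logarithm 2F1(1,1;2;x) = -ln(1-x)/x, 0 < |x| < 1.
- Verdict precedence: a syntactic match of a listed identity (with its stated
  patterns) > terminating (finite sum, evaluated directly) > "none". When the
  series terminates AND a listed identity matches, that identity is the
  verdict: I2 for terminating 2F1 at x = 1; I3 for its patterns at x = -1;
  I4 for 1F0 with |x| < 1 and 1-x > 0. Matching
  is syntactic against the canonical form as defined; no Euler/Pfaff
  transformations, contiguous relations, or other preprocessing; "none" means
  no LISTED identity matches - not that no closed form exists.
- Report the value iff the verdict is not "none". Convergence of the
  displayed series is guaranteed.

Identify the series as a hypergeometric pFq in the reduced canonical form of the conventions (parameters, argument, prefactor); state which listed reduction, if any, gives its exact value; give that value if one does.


x = -1 here; the reduced form reads 2F1, upper {-2, 2}, lower {5}, C = -7/2. Verdict (x = -1): Kummer's theorem (I3) applies (x = -1; c = 5 equals 1+a-b for upper {-2, 2}: listed pattern). Sum: -7.

Structural cue: from the first term -7/2: the expanded ratio factors over Q; C = -7/2, x = -1, roots give parameters.
Term ratio: r(k) = (-1) * (k-2) (k+2) / [(k+5) (k+1)] - poly over poly, x = (-1) from leading terms; C = -7/2 at k = 0.


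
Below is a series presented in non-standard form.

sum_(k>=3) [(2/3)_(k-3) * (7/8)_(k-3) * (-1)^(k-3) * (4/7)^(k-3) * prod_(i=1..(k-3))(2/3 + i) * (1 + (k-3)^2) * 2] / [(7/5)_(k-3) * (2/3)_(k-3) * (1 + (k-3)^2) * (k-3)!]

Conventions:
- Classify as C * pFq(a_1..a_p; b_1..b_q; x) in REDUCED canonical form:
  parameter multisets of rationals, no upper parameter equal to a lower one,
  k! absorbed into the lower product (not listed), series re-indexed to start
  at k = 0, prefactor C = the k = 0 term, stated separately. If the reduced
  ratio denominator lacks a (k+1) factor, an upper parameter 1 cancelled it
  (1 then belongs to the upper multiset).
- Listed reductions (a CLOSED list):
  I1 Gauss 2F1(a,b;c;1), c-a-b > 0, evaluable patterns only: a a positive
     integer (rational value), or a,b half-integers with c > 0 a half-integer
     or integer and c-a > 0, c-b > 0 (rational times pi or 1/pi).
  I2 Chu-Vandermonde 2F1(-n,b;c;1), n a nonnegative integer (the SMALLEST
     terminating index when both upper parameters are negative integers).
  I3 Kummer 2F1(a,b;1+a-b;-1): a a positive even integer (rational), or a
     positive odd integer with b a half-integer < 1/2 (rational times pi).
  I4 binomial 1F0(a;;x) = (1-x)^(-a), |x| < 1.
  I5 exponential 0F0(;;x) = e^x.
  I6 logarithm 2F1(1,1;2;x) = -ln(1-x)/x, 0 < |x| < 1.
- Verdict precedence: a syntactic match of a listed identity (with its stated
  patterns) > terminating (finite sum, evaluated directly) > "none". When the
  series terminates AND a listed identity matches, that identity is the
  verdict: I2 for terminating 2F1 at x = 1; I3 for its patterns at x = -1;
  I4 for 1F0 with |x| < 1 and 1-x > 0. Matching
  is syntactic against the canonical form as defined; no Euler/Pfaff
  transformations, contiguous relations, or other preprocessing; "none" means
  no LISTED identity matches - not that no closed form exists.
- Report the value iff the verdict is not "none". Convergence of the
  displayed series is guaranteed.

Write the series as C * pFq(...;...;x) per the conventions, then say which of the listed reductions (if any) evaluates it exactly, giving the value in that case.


Reduced: x = -4/7, 2F1, upper = {7/8, 5/3}, lower = {7/5}, C = 2. Verdict: none - this 2F1 at x = -4/7 matches no listed pattern, and upper {7/8, 5/3} holds no stopper.

Structural cue: t_0 = 2 here, and the parameter 2/3 appears in both the upper and lower lists and cancels (alongside the other common factor).
Step ratio: r(k) = (-4/7) * (k+7/8) (k+5/3) / [(k+7/5) (k+1)] - poly over poly, x = (-4/7) from leading terms; C = 2 at k = 0.


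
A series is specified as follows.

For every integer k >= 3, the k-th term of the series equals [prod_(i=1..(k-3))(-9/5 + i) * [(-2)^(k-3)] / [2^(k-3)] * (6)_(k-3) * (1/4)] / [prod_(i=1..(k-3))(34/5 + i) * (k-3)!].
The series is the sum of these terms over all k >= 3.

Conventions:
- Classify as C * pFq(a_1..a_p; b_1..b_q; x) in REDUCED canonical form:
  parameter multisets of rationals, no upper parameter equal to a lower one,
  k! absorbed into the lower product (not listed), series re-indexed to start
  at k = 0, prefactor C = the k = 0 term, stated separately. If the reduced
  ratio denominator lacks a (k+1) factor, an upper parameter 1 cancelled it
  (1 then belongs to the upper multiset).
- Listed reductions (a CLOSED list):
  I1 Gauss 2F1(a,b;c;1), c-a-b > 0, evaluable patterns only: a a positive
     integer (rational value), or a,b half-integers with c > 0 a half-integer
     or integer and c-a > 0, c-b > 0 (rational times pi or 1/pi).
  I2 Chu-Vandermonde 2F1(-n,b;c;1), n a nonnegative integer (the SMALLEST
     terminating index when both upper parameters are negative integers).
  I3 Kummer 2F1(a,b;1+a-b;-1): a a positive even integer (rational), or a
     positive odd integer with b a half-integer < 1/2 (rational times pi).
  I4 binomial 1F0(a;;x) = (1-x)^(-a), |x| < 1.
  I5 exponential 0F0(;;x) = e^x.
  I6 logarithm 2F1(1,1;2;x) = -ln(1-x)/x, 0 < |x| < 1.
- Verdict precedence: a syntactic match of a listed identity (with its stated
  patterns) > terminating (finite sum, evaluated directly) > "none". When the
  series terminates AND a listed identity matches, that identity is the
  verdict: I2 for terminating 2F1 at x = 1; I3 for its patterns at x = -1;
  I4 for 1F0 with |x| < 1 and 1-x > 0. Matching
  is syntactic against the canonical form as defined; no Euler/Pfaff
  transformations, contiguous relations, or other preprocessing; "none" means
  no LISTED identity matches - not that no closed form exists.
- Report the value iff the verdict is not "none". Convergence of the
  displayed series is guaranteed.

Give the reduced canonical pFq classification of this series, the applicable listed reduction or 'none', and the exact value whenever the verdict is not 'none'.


Key step: t_0 = 1/4 here, and the running product (C = 1/4, x = -1) telescopes to a rising factorial.
Step ratio: r(k) = (-1) * (k-4/5) (k+6) / [(k+39/5) (k+1)] - poly over poly, x = (-1) from leading terms; C = 1/4 at k = 0.

With C = 1/4: the canonical form is 2F1(-4/5, 6; 39/5; -1). Verdict: the Kummer evaluation I3 applies (x = -1; c = 39/5 equals 1+a-b for upper {-4/5, 6}: listed pattern). Sum: 493/1250.


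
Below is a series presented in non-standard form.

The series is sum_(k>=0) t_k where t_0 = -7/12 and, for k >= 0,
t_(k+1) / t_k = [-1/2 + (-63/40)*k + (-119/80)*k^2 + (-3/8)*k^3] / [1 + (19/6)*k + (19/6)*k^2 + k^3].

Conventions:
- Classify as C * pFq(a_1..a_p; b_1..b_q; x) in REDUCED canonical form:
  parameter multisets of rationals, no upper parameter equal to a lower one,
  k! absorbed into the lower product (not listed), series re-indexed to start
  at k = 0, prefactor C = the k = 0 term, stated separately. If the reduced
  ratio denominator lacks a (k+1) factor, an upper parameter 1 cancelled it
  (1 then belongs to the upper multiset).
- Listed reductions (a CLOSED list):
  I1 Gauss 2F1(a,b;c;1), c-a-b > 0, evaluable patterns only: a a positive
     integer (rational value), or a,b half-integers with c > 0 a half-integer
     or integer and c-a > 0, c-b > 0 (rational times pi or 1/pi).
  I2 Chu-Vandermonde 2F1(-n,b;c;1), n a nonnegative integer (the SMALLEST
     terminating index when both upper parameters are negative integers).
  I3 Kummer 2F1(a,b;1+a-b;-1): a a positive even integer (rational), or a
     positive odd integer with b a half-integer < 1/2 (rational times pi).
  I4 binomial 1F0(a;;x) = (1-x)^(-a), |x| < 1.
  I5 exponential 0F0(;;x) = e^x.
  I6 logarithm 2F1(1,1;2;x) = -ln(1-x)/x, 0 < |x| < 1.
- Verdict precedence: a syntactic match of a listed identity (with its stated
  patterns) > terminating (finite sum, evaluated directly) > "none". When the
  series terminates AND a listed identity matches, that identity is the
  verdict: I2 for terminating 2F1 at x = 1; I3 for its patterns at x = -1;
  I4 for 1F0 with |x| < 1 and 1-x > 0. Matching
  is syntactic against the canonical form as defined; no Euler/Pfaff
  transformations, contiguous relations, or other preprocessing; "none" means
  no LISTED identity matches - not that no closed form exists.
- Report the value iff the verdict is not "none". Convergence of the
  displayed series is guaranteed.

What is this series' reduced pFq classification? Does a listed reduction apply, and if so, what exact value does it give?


x = -3/8 here; the reduced form reads 2F1, upper {4/5, 5/2}, lower {3/2}, C = -7/12. Verdict: none - at argument -3/8 the multisets {4/5, 5/2} ; {3/2} match no listed identity.

Structural cue: t_0 being -7/12, factor the ratio over Q (C = -7/12, x = -3/8): negated roots = parameters.
Adjacent-term ratio: r(k) = (-3/8) * (k+4/5) (k+5/2) / [(k+3/2) (k+1)] - poly over poly, x = (-3/8) from leading terms; C = -7/12 at k = 0.


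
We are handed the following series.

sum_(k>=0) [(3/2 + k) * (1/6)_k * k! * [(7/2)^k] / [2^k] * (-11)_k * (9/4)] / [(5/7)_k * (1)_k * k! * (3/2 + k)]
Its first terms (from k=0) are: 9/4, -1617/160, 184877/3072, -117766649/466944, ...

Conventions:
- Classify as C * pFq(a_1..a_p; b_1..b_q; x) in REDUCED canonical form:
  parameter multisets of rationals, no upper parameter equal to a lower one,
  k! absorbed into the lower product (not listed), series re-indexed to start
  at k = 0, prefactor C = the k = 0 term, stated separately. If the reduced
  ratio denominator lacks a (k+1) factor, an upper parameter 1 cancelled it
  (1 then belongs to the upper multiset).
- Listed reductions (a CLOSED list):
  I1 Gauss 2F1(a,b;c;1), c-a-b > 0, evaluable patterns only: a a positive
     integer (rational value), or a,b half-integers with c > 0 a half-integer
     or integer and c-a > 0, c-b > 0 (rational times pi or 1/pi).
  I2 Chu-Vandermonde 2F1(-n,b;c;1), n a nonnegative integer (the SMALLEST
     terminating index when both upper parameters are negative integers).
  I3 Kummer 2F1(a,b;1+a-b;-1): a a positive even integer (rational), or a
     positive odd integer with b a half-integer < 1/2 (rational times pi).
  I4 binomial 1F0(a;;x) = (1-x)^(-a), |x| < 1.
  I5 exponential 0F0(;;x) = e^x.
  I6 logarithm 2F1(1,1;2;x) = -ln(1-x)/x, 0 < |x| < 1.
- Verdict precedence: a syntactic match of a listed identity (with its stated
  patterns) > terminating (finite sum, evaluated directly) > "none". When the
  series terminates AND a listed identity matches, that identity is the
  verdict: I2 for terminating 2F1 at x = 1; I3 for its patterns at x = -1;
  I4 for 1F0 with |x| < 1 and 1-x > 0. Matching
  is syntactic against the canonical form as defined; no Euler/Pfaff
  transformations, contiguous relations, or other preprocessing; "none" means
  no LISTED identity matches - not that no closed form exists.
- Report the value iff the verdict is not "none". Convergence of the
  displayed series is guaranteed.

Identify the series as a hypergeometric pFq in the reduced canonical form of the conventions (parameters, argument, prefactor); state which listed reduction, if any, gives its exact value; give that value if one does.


The tell: from the first term 9/4: the factor k + 3/2 cancels (top and bottom), leaving C = 9/4.
Step ratio: r(k) = (7/4) * (k-11) (k+1/6) / [(k+5/7) (k+1)] ; factor over Q: parameters, x = (7/4), and C = 9/4.

With C = 9/4: the canonical form is 2F1(-11, 1/6; 5/7; 7/4). Verdict: terminating (-11 upstairs). 12 nonzero terms in all; added directly. Its exact value is 250511402734667859308487571/233759271582949946312097792.


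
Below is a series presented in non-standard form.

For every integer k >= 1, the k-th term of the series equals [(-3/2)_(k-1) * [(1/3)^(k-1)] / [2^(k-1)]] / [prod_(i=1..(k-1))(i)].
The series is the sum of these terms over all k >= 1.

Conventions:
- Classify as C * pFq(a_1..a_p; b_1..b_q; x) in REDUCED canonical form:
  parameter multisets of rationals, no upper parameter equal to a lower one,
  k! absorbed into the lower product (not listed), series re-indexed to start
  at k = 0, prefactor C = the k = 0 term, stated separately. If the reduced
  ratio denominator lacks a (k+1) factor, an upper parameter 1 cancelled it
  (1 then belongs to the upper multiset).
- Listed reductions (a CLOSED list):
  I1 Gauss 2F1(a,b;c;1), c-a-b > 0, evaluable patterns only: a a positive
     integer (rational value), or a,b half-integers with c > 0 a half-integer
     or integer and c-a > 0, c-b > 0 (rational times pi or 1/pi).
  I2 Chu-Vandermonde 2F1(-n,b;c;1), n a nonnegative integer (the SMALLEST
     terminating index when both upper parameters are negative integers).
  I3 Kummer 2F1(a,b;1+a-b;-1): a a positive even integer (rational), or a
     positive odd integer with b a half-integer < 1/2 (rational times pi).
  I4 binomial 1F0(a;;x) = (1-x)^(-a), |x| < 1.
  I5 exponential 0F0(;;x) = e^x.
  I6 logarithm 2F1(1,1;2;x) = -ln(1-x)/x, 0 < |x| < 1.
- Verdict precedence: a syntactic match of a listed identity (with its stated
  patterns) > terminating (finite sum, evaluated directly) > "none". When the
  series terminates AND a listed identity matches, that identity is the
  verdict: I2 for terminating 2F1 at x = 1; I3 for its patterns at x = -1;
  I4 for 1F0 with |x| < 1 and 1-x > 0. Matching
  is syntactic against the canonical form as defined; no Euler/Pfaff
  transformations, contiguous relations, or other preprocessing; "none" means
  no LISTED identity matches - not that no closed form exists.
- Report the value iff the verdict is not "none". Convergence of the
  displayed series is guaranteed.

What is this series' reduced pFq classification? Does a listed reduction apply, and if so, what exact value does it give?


This is 1 * 1F0(-3/2; -; 1/6) in reduced canonical form. Verdict (x = 1/6): the binomial series (I4) applies (the 1F0 binomial series: exponent 3/2, x = 1/6). Value: (5/6)^(3/2).

Key observation: with t_0 = 1, the product of the first k integers (C = 1, x = 1/6) is k!.
Adjacent-term ratio: r(k) = (1/6) * (k-3/2) / [(k+1)] - rational in k. x = (1/6); t_0 = 1; negate the roots.


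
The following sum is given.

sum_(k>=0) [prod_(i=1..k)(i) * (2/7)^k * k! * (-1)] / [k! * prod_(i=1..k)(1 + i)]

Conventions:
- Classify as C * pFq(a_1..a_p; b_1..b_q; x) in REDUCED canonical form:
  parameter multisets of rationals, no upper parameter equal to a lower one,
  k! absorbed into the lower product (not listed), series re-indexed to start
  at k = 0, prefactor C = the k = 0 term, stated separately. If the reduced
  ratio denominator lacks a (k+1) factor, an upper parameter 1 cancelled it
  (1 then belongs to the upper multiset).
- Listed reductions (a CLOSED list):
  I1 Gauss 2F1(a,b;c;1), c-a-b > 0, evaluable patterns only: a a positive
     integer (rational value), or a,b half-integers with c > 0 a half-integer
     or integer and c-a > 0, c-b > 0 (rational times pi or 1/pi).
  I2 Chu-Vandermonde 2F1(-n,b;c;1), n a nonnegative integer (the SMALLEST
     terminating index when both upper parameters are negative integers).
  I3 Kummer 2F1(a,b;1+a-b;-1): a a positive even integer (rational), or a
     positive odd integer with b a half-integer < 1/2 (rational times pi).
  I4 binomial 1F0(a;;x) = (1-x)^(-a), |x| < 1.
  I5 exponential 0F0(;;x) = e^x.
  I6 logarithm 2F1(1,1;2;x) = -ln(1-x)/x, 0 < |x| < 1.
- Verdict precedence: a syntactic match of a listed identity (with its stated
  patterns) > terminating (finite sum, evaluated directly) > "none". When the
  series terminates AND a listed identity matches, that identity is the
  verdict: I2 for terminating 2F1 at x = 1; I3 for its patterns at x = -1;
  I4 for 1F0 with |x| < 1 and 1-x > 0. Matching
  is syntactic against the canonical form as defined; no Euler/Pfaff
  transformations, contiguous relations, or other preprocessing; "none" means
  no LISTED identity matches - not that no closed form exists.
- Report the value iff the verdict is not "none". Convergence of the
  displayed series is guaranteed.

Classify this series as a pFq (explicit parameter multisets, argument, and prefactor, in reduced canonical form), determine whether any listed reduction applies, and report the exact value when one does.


Classification (C = -1): 2F1 with upper {1, 1}, lower {2}, argument x = 2/7. Verdict: this is logarithm (I6) (the logarithm: parameters (1,1;2), x = 2/7). Sum: (7/2) * ln(5/7).

The tell: t_0 = -1 here, and the factorial ratio (C = -1, x = 2/7) (k+a-1)!/(a-1)! is a rising factorial (a)_k.
Ratio: r(k) = (2/7) * (k+1) (k+1) / [(k+2) (k+1)] - rational in k, leading ratio (2/7); with t_0 = -1, classification follows.
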